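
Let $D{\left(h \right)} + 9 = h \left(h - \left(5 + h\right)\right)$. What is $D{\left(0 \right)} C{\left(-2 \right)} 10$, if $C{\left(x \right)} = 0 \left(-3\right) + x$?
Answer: $180$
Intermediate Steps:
$C{\left(x \right)} = x$ ($C{\left(x \right)} = 0 + x = x$)
$D{\left(h \right)} = -9 - 5 h$ ($D{\left(h \right)} = -9 + h \left(h - \left(5 + h\right)\right) = -9 + h \left(-5\right) = -9 - 5 h$)
$D{\left(0 \right)} C{\left(-2 \right)} 10 = \left(-9 - 0\right) \left(-2\right) 10 = \left(-9 + 0\right) \left(-2\right) 10 = \left(-9\right) \left(-2\right) 10 = 18 \cdot 10 = 180$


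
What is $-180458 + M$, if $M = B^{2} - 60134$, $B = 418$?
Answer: $-65868$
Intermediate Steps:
$M = 114590$ ($M = 418^{2} - 60134 = 174724 - 60134 = 114590$)
$-180458 + M = -180458 + 114590 = -65868$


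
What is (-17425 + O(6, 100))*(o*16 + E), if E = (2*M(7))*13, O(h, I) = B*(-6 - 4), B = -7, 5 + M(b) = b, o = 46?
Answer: -13675740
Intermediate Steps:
M(b) = -5 + b
O(h, I) = 70 (O(h, I) = -7*(-6 - 4) = -7*(-10) = 70)
E = 52 (E = (2*(-5 + 7))*13 = (2*2)*13 = 4*13 = 52)
(-17425 + O(6, 100))*(o*16 + E) = (-17425 + 70)*(46*16 + 52) = -17355*(736 + 52) = -17355*788 = -13675740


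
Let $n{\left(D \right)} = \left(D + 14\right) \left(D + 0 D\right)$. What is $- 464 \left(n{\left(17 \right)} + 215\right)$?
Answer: $-344288$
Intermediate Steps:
$n{\left(D \right)} = D \left(14 + D\right)$ ($n{\left(D \right)} = \left(14 + D\right) \left(D + 0\right) = \left(14 + D\right) D = D \left(14 + D\right)$)
$- 464 \left(n{\left(17 \right)} + 215\right) = - 464 \left(17 \left(14 + 17\right) + 215\right) = - 464 \left(17 \cdot 31 + 215\right) = - 464 \left(527 + 215\right) = \left(-464\right) 742 = -344288$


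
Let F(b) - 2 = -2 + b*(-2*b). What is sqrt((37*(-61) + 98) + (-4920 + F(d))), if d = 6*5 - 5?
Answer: I*sqrt(8329) ≈ 91.263*I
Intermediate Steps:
d = 25 (d = 30 - 5 = 25)
F(b) = -2*b**2 (F(b) = 2 + (-2 + b*(-2*b)) = 2 + (-2 - 2*b**2) = -2*b**2)
sqrt((37*(-61) + 98) + (-4920 + F(d))) = sqrt((37*(-61) + 98) + (-4920 - 2*25**2)) = sqrt((-2257 + 98) + (-4920 - 2*625)) = sqrt(-2159 + (-4920 - 1250)) = sqrt(-2159 - 6170) = sqrt(-8329) = I*sqrt(8329)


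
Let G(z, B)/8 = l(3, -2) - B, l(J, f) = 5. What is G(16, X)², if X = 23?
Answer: 20736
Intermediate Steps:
G(z, B) = 40 - 8*B (G(z, B) = 8*(5 - B) = 40 - 8*B)
G(16, X)² = (40 - 8*23)² = (40 - 184)² = (-144)² = 20736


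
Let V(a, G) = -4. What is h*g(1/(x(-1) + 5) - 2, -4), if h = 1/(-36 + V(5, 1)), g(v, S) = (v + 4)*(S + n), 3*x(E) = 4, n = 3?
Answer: 41/760 ≈ 0.053947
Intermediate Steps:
x(E) = 4/3 (x(E) = (⅓)*4 = 4/3)
g(v, S) = (3 + S)*(4 + v) (g(v, S) = (v + 4)*(S + 3) = (4 + v)*(3 + S) = (3 + S)*(4 + v))
h = -1/40 (h = 1/(-36 - 4) = 1/(-40) = -1/40 ≈ -0.025000)
h*g(1/(x(-1) + 5) - 2, -4) = -(12 + 3*(1/(4/3 + 5) - 2) + 4*(-4) - 4*(1/(4/3 + 5) - 2))/40 = -(12 + 3*(1/(19/3) - 2) - 16 - 4*(1/(19/3) - 2))/40 = -(12 + 3*(3/19 - 2) - 16 - 4*(3/19 - 2))/40 = -(12 + 3*(-35/19) - 16 - 4*(-35/19))/40 = -(12 - 105/19 - 16 + 140/19)/40 = -1/40*(-41/19) = 41/760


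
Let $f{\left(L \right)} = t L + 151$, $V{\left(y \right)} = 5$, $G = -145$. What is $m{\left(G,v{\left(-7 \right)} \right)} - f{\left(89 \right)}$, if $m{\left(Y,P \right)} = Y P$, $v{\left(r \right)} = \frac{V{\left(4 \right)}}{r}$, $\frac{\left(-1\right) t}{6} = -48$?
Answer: $- \frac{179756}{7} \approx -25679.0$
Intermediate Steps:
$t = 288$ ($t = \left(-6\right) \left(-48\right) = 288$)
$v{\left(r \right)} = \frac{5}{r}$
$f{\left(L \right)} = 151 + 288 L$ ($f{\left(L \right)} = 288 L + 151 = 151 + 288 L$)
$m{\left(Y,P \right)} = P Y$
$m{\left(G,v{\left(-7 \right)} \right)} - f{\left(89 \right)} = \frac{5}{-7} \left(-145\right) - \left(151 + 288 \cdot 89\right) = 5 \left(- \frac{1}{7}\right) \left(-145\right) - \left(151 + 25632\right) = \left(- \frac{5}{7}\right) \left(-145\right) - 25783 = \frac{725}{7} - 25783 = - \frac{179756}{7}$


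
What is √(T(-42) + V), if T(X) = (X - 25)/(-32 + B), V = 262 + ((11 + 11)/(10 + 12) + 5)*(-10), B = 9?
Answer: √108399/23 ≈ 14.315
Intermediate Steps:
V = 202 (V = 262 + (22/22 + 5)*(-10) = 262 + (22*(1/22) + 5)*(-10) = 262 + (1 + 5)*(-10) = 262 + 6*(-10) = 262 - 60 = 202)
T(X) = 25/23 - X/23 (T(X) = (X - 25)/(-32 + 9) = (-25 + X)/(-23) = (-25 + X)*(-1/23) = 25/23 - X/23)
√(T(-42) + V) = √((25/23 - 1/23*(-42)) + 202) = √((25/23 + 42/23) + 202) = √(67/23 + 202) = √(4713/23) = √108399/23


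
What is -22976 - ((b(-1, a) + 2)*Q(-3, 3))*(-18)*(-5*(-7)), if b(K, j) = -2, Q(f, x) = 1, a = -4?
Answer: -22976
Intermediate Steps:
-22976 - ((b(-1, a) + 2)*Q(-3, 3))*(-18)*(-5*(-7)) = -22976 - ((-2 + 2)*1)*(-18)*(-5*(-7)) = -22976 - (0*1)*(-18)*35 = -22976 - 0*(-18)*35 = -22976 - 0*35 = -22976 - 1*0 = -22976 + 0 = -22976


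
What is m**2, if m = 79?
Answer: 6241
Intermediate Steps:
m**2 = 79**2 = 6241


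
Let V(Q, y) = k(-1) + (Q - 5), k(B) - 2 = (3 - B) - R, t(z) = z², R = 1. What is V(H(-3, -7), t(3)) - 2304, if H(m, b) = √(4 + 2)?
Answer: -2304 + √6 ≈ -2301.6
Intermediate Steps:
H(m, b) = √6
k(B) = 4 - B (k(B) = 2 + ((3 - B) - 1*1) = 2 + ((3 - B) - 1) = 2 + (2 - B) = 4 - B)
V(Q, y) = Q (V(Q, y) = (4 - 1*(-1)) + (Q - 5) = (4 + 1) + (-5 + Q) = 5 + (-5 + Q) = Q)
V(H(-3, -7), t(3)) - 2304 = √6 - 2304 = -2304 + √6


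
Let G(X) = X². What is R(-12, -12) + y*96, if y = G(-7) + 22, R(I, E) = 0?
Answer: 6816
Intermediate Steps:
y = 71 (y = (-7)² + 22 = 49 + 22 = 71)
R(-12, -12) + y*96 = 0 + 71*96 = 0 + 6816 = 6816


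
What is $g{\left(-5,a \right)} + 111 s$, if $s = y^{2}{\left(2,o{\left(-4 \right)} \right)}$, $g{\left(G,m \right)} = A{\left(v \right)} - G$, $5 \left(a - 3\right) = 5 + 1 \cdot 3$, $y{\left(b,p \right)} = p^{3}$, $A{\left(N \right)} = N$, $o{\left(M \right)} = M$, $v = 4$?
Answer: $454665$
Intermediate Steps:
$a = \frac{23}{5}$ ($a = 3 + \frac{5 + 1 \cdot 3}{5} = 3 + \frac{5 + 3}{5} = 3 + \frac{1}{5} \cdot 8 = 3 + \frac{8}{5} = \frac{23}{5} \approx 4.6$)
$g{\left(G,m \right)} = 4 - G$
$s = 4096$ ($s = \left(\left(-4\right)^{3}\right)^{2} = \left(-64\right)^{2} = 4096$)
$g{\left(-5,a \right)} + 111 s = \left(4 - -5\right) + 111 \cdot 4096 = \left(4 + 5\right) + 454656 = 9 + 454656 = 454665$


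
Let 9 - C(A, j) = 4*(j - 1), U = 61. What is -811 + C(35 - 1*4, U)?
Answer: -1042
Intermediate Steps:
C(A, j) = 13 - 4*j (C(A, j) = 9 - 4*(j - 1) = 9 - 4*(-1 + j) = 9 - (-4 + 4*j) = 9 + (4 - 4*j) = 13 - 4*j)
-811 + C(35 - 1*4, U) = -811 + (13 - 4*61) = -811 + (13 - 244) = -811 - 231 = -1042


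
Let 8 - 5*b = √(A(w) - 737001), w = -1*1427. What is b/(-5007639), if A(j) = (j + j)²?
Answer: -8/25038195 + √7408315/25038195 ≈ 0.00010839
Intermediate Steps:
w = -1427
A(j) = 4*j² (A(j) = (2*j)² = 4*j²)
b = 8/5 - √7408315/5 (b = 8/5 - √(4*(-1427)² - 737001)/5 = 8/5 - √(4*2036329 - 737001)/5 = 8/5 - √(8145316 - 737001)/5 = 8/5 - √7408315/5 ≈ -542.76)
b/(-5007639) = (8/5 - √7408315/5)/(-5007639) = (8/5 - √7408315/5)*(-1/5007639) = -8/25038195 + √7408315/25038195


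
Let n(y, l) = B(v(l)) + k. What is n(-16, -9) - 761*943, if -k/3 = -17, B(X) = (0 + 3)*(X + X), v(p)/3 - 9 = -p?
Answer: -717248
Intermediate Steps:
v(p) = 27 - 3*p (v(p) = 27 + 3*(-p) = 27 - 3*p)
B(X) = 6*X (B(X) = 3*(2*X) = 6*X)
k = 51 (k = -3*(-17) = 51)
n(y, l) = 213 - 18*l (n(y, l) = 6*(27 - 3*l) + 51 = (162 - 18*l) + 51 = 213 - 18*l)
n(-16, -9) - 761*943 = (213 - 18*(-9)) - 761*943 = (213 + 162) - 717623 = 375 - 717623 = -717248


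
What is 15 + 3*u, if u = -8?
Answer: -9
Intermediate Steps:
15 + 3*u = 15 + 3*(-8) = 15 - 24 = -9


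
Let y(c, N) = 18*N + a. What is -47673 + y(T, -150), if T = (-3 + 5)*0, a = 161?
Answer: -50212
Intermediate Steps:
T = 0 (T = 2*0 = 0)
y(c, N) = 161 + 18*N (y(c, N) = 18*N + 161 = 161 + 18*N)
-47673 + y(T, -150) = -47673 + (161 + 18*(-150)) = -47673 + (161 - 2700) = -47673 - 2539 = -50212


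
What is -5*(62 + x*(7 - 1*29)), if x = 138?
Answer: 14870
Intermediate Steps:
-5*(62 + x*(7 - 1*29)) = -5*(62 + 138*(7 - 1*29)) = -5*(62 + 138*(7 - 29)) = -5*(62 + 138*(-22)) = -5*(62 - 3036) = -5*(-2974) = 14870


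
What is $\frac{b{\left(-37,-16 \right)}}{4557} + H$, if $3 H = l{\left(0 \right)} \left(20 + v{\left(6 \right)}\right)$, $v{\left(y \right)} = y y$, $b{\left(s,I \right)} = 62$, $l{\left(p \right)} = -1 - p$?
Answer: $- \frac{914}{49} \approx -18.653$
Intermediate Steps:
$v{\left(y \right)} = y^{2}$
$H = - \frac{56}{3}$ ($H = \frac{\left(-1 - 0\right) \left(20 + 6^{2}\right)}{3} = \frac{\left(-1 + 0\right) \left(20 + 36\right)}{3} = \frac{\left(-1\right) 56}{3} = \frac{1}{3} \left(-56\right) = - \frac{56}{3} \approx -18.667$)
$\frac{b{\left(-37,-16 \right)}}{4557} + H = \frac{62}{4557} - \frac{56}{3} = 62 \cdot \frac{1}{4557} - \frac{56}{3} = \frac{2}{147} - \frac{56}{3} = - \frac{914}{49}$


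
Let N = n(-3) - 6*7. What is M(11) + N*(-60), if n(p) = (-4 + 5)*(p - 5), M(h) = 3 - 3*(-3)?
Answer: 3012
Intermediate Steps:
M(h) = 12 (M(h) = 3 + 9 = 12)
n(p) = -5 + p (n(p) = 1*(-5 + p) = -5 + p)
N = -50 (N = (-5 - 3) - 6*7 = -8 - 42 = -50)
M(11) + N*(-60) = 12 - 50*(-60) = 12 + 3000 = 3012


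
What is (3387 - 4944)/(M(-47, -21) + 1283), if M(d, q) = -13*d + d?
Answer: -1557/1847 ≈ -0.84299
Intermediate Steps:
M(d, q) = -12*d
(3387 - 4944)/(M(-47, -21) + 1283) = (3387 - 4944)/(-12*(-47) + 1283) = -1557/(564 + 1283) = -1557/1847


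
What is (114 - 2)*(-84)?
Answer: -9408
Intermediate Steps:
(114 - 2)*(-84) = 112*(-84) = -9408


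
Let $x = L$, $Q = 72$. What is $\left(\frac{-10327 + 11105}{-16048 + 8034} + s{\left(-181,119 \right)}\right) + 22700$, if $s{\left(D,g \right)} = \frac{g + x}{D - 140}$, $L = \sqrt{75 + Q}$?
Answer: $\frac{29197205198}{1286247} - \frac{7 \sqrt{3}}{321} \approx 22700.0$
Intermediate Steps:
$L = 7 \sqrt{3}$ ($L = \sqrt{75 + 72} = \sqrt{147} = 7 \sqrt{3} \approx 12.124$)
$x = 7 \sqrt{3} \approx 12.124$
$s{\left(D,g \right)} = \frac{g + 7 \sqrt{3}}{-140 + D}$ ($s{\left(D,g \right)} = \frac{g + 7 \sqrt{3}}{D - 140} = \frac{g + 7 \sqrt{3}}{-140 + D}$)
$\left(\frac{-10327 + 11105}{-16048 + 8034} + s{\left(-181,119 \right)}\right) + 22700 = \left(\frac{-10327 + 11105}{-16048 + 8034} + \frac{119 + 7 \sqrt{3}}{-140 - 181}\right) + 22700 = \left(\frac{778}{-8014} + \frac{119 + 7 \sqrt{3}}{-321}\right) + 22700 = \left(778 \left(- \frac{1}{8014}\right) - \frac{119 + 7 \sqrt{3}}{321}\right) + 22700 = \left(- \frac{389}{4007} - \left(\frac{119}{321} + \frac{7 \sqrt{3}}{321}\right)\right) + 22700 = \left(- \frac{601702}{1286247} - \frac{7 \sqrt{3}}{321}\right) + 22700 = \frac{29197205198}{1286247} - \frac{7 \sqrt{3}}{321}$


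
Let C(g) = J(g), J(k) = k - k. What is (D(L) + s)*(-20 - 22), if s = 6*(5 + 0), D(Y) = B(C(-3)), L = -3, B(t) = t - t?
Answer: -1260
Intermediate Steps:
J(k) = 0
C(g) = 0
B(t) = 0
D(Y) = 0
s = 30 (s = 6*5 = 30)
(D(L) + s)*(-20 - 22) = (0 + 30)*(-20 - 22) = 30*(-42) = -1260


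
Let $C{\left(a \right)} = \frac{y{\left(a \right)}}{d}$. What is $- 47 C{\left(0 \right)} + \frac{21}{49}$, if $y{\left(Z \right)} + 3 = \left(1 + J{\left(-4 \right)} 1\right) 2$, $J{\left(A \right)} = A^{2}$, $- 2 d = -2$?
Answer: $- \frac{10196}{7} \approx -1456.6$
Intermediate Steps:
$d = 1$ ($d = \left(- \frac{1}{2}\right) \left(-2\right) = 1$)
$y{\left(Z \right)} = 31$ ($y{\left(Z \right)} = -3 + \left(1 + \left(-4\right)^{2} \cdot 1\right) 2 = -3 + \left(1 + 16 \cdot 1\right) 2 = -3 + \left(1 + 16\right) 2 = -3 + 17 \cdot 2 = -3 + 34 = 31$)
$C{\left(a \right)} = 31$ ($C{\left(a \right)} = \frac{31}{1} = 31 \cdot 1 = 31$)
$- 47 C{\left(0 \right)} + \frac{21}{49} = \left(-47\right) 31 + \frac{21}{49} = -1457 + 21 \cdot \frac{1}{49} = -1457 + \frac{3}{7} = - \frac{10196}{7}$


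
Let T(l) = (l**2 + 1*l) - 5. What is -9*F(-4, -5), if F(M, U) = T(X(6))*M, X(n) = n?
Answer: 1332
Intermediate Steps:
T(l) = -5 + l + l**2 (T(l) = (l**2 + l) - 5 = (l + l**2) - 5 = -5 + l + l**2)
F(M, U) = 37*M (F(M, U) = (-5 + 6 + 6**2)*M = (-5 + 6 + 36)*M = 37*M)
-9*F(-4, -5) = -333*(-4) = -9*(-148) = 1332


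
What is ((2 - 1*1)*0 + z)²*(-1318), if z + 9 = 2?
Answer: -64582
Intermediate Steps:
z = -7 (z = -9 + 2 = -7)
((2 - 1*1)*0 + z)²*(-1318) = ((2 - 1*1)*0 - 7)²*(-1318) = ((2 - 1)*0 - 7)²*(-1318) = (1*0 - 7)²*(-1318) = (0 - 7)²*(-1318) = (-7)²*(-1318) = 49*(-1318) = -64582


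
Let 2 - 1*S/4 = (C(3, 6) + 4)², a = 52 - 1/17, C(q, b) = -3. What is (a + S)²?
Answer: 904401/289 ≈ 3129.4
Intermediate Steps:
a = 883/17 (a = 52 - 1*1/17 = 52 - 1/17 = 883/17 ≈ 51.941)
S = 4 (S = 8 - 4*(-3 + 4)² = 8 - 4*1² = 8 - 4*1 = 8 - 4 = 4)
(a + S)² = (883/17 + 4)² = (951/17)² = 904401/289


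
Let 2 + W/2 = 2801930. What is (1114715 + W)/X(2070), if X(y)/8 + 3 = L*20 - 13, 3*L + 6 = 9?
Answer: 6718571/32 ≈ 2.0996e+5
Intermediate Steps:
L = 1 (L = -2 + (⅓)*9 = -2 + 3 = 1)
W = 5603856 (W = -4 + 2*2801930 = -4 + 5603860 = 5603856)
X(y) = 32 (X(y) = -24 + 8*(1*20 - 13) = -24 + 8*(20 - 13) = -24 + 8*7 = -24 + 56 = 32)
(1114715 + W)/X(2070) = (1114715 + 5603856)/32 = 6718571*(1/32) = 6718571/32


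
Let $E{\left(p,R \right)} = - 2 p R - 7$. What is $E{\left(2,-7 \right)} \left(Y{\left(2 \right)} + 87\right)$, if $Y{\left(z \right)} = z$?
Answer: $1869$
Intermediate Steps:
$E{\left(p,R \right)} = -7 - 2 R p$ ($E{\left(p,R \right)} = - 2 R p - 7 = -7 - 2 R p$)
$E{\left(2,-7 \right)} \left(Y{\left(2 \right)} + 87\right) = \left(-7 - \left(-14\right) 2\right) \left(2 + 87\right) = \left(-7 + 28\right) 89 = 21 \cdot 89 = 1869$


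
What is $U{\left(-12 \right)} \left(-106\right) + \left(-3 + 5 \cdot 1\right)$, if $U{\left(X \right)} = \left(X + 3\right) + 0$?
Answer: $956$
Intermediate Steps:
$U{\left(X \right)} = 3 + X$ ($U{\left(X \right)} = \left(3 + X\right) + 0 = 3 + X$)
$U{\left(-12 \right)} \left(-106\right) + \left(-3 + 5 \cdot 1\right) = \left(3 - 12\right) \left(-106\right) + \left(-3 + 5 \cdot 1\right) = \left(-9\right) \left(-106\right) + \left(-3 + 5\right) = 954 + 2 = 956$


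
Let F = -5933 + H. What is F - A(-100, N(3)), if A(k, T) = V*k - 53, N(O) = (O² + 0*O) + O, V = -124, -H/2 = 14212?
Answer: -46704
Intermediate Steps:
H = -28424 (H = -2*14212 = -28424)
N(O) = O + O² (N(O) = (O² + 0) + O = O² + O = O + O²)
A(k, T) = -53 - 124*k (A(k, T) = -124*k - 53 = -53 - 124*k)
F = -34357 (F = -5933 - 28424 = -34357)
F - A(-100, N(3)) = -34357 - (-53 - 124*(-100)) = -34357 - (-53 + 12400) = -34357 - 1*12347 = -34357 - 12347 = -46704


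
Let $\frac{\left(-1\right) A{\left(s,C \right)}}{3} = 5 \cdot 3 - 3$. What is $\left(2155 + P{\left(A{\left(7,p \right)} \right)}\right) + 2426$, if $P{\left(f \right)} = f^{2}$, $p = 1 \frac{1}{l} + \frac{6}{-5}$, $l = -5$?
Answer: $5877$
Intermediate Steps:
$p = - \frac{7}{5}$ ($p = 1 \frac{1}{-5} + \frac{6}{-5} = 1 \left(- \frac{1}{5}\right) + 6 \left(- \frac{1}{5}\right) = - \frac{1}{5} - \frac{6}{5} = - \frac{7}{5} \approx -1.4$)
$A{\left(s,C \right)} = -36$ ($A{\left(s,C \right)} = - 3 \left(5 \cdot 3 - 3\right) = - 3 \left(15 - 3\right) = \left(-3\right) 12 = -36$)
$\left(2155 + P{\left(A{\left(7,p \right)} \right)}\right) + 2426 = \left(2155 + \left(-36\right)^{2}\right) + 2426 = \left(2155 + 1296\right) + 2426 = 3451 + 2426 = 5877$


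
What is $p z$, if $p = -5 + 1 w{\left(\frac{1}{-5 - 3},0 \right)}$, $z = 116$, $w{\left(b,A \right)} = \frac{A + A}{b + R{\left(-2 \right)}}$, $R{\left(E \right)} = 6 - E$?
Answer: $-580$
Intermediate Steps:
$w{\left(b,A \right)} = \frac{2 A}{8 + b}$ ($w{\left(b,A \right)} = \frac{A + A}{b + \left(6 - -2\right)} = \frac{2 A}{b + \left(6 + 2\right)} = \frac{2 A}{b + 8} = \frac{2 A}{8 + b}$)
$p = -5$ ($p = -5 + 1 \cdot 2 \cdot 0 \frac{1}{8 + \frac{1}{-5 - 3}} = -5 + 1 \cdot 2 \cdot 0 \frac{1}{8 + \frac{1}{-8}} = -5 + 1 \cdot 2 \cdot 0 \frac{1}{8 - \frac{1}{8}} = -5 + 1 \cdot 2 \cdot 0 \frac{1}{\frac{63}{8}} = -5 + 1 \cdot 2 \cdot 0 \cdot \frac{8}{63} = -5 + 1 \cdot 0 = -5 + 0 = -5$)
$p z = \left(-5\right) 116 = -580$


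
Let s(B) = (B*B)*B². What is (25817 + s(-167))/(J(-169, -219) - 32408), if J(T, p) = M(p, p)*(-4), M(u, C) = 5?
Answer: -388911069/16214 ≈ -23986.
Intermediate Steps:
s(B) = B⁴ (s(B) = B²*B² = B⁴)
J(T, p) = -20 (J(T, p) = 5*(-4) = -20)
(25817 + s(-167))/(J(-169, -219) - 32408) = (25817 + (-167)⁴)/(-20 - 32408) = (25817 + 777796321)/(-32428) = 777822138*(-1/32428) = -388911069/16214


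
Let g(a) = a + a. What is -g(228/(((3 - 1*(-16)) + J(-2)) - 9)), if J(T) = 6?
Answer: -57/2 ≈ -28.500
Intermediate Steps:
g(a) = 2*a
-g(228/(((3 - 1*(-16)) + J(-2)) - 9)) = -2*228/(((3 - 1*(-16)) + 6) - 9) = -2*228/(((3 + 16) + 6) - 9) = -2*228/((19 + 6) - 9) = -2*228/(25 - 9) = -2*228/16 = -2*228*(1/16) = -2*57/4 = -1*57/2 = -57/2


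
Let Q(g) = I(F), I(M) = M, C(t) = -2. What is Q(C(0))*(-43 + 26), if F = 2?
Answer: -34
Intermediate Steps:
Q(g) = 2
Q(C(0))*(-43 + 26) = 2*(-43 + 26) = 2*(-17) = -34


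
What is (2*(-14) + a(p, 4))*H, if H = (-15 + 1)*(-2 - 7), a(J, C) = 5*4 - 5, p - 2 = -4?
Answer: -1638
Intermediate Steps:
p = -2 (p = 2 - 4 = -2)
a(J, C) = 15 (a(J, C) = 20 - 5 = 15)
H = 126 (H = -14*(-9) = 126)
(2*(-14) + a(p, 4))*H = (2*(-14) + 15)*126 = (-28 + 15)*126 = -13*126 = -1638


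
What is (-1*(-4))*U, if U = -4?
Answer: -16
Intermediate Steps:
(-1*(-4))*U = -1*(-4)*(-4) = 4*(-4) = -16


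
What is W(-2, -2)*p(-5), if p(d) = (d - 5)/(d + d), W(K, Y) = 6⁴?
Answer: 1296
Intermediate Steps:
W(K, Y) = 1296
p(d) = (-5 + d)/(2*d) (p(d) = (-5 + d)/((2*d)) = (-5 + d)*(1/(2*d)) = (-5 + d)/(2*d))
W(-2, -2)*p(-5) = 1296*((½)*(-5 - 5)/(-5)) = 1296*((½)*(-⅕)*(-10)) = 1296*1 = 1296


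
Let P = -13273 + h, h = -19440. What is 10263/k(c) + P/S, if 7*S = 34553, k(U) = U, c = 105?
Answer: 110191128/1209355 ≈ 91.116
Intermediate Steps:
S = 34553/7 (S = (⅐)*34553 = 34553/7 ≈ 4936.1)
P = -32713 (P = -13273 - 19440 = -32713)
10263/k(c) + P/S = 10263/105 - 32713/34553/7 = 10263*(1/105) - 32713*7/34553 = 3421/35 - 228991/34553 = 110191128/1209355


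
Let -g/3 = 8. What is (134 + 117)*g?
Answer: -6024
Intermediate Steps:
g = -24 (g = -3*8 = -24)
(134 + 117)*g = (134 + 117)*(-24) = 251*(-24) = -6024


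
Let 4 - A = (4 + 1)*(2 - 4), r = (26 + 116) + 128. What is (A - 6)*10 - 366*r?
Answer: -98740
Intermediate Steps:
r = 270 (r = 142 + 128 = 270)
A = 14 (A = 4 - (4 + 1)*(2 - 4) = 4 - 5*(-2) = 4 - 1*(-10) = 4 + 10 = 14)
(A - 6)*10 - 366*r = (14 - 6)*10 - 366*270 = 8*10 - 98820 = 80 - 98820 = -98740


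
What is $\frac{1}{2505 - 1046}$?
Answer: $\frac{1}{1459} \approx 0.0006854$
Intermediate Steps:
$\frac{1}{2505 - 1046} = \frac{1}{1459}$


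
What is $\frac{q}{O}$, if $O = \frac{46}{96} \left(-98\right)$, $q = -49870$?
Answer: $\frac{1196880}{1127} \approx 1062.0$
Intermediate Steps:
$O = - \frac{1127}{24}$ ($O = 46 \cdot \frac{1}{96} \left(-98\right) = \frac{23}{48} \left(-98\right) = - \frac{1127}{24} \approx -46.958$)
$\frac{q}{O} = - \frac{49870}{- \frac{1127}{24}} = \left(-49870\right) \left(- \frac{24}{1127}\right) = \frac{1196880}{1127}$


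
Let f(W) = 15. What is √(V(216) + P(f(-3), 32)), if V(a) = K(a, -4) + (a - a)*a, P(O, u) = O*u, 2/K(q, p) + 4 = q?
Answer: √5393386/106 ≈ 21.909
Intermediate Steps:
K(q, p) = 2/(-4 + q)
V(a) = 2/(-4 + a) (V(a) = 2/(-4 + a) + (a - a)*a = 2/(-4 + a) + 0*a = 2/(-4 + a) + 0 = 2/(-4 + a))
√(V(216) + P(f(-3), 32)) = √(2/(-4 + 216) + 15*32) = √(2/212 + 480) = √(2*(1/212) + 480) = √(1/106 + 480) = √(50881/106) = √5393386/106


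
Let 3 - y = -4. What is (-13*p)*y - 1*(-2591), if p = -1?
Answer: 2682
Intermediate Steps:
y = 7 (y = 3 - 1*(-4) = 3 + 4 = 7)
(-13*p)*y - 1*(-2591) = -13*(-1)*7 - 1*(-2591) = 13*7 + 2591 = 91 + 2591 = 2682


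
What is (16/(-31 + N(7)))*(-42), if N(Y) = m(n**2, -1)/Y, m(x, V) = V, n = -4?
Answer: 2352/109 ≈ 21.578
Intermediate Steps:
N(Y) = -1/Y
(16/(-31 + N(7)))*(-42) = (16/(-31 - 1/7))*(-42) = (16/(-218/7))*(-42) = -7/218*16*(-42) = -56/109*(-42) = 2352/109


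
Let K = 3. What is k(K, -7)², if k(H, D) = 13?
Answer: 169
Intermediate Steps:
k(K, -7)² = 13² = 169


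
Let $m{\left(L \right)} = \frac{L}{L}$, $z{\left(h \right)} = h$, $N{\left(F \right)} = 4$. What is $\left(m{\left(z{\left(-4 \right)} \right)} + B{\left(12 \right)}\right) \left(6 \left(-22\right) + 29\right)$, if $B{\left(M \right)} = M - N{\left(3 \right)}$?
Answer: $-927$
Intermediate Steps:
$m{\left(L \right)} = 1$
$B{\left(M \right)} = -4 + M$ ($B{\left(M \right)} = M - 4 = -4 + M$)
$\left(m{\left(z{\left(-4 \right)} \right)} + B{\left(12 \right)}\right) \left(6 \left(-22\right) + 29\right) = \left(1 + \left(-4 + 12\right)\right) \left(6 \left(-22\right) + 29\right) = \left(1 + 8\right) \left(-132 + 29\right) = 9 \left(-103\right) = -927$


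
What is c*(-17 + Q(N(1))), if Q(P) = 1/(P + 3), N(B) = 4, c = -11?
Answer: 1298/7 ≈ 185.43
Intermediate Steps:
Q(P) = 1/(3 + P)
c*(-17 + Q(N(1))) = -11*(-17 + 1/(3 + 4)) = -11*(-17 + 1/7) = -11*(-118/7) = 1298/7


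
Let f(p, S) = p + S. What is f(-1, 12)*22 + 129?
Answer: 371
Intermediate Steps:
f(p, S) = S + p
f(-1, 12)*22 + 129 = (12 - 1)*22 + 129 = 11*22 + 129 = 242 + 129 = 371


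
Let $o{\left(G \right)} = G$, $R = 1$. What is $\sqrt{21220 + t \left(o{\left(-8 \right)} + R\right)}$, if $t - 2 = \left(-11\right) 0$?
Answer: $\sqrt{21206} \approx 145.62$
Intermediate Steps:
$t = 2$ ($t = 2 - 0 = 2 + 0 = 2$)
$\sqrt{21220 + t \left(o{\left(-8 \right)} + R\right)} = \sqrt{21220 + 2 \left(-8 + 1\right)} = \sqrt{21220 + 2 \left(-7\right)} = \sqrt{21220 - 14} = \sqrt{21206}$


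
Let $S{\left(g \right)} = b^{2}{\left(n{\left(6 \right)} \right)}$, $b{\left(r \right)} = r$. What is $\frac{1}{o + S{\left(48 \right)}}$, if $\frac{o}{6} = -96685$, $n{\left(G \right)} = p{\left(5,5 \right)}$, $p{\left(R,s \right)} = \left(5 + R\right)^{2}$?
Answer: $- \frac{1}{570110} \approx -1.754 \cdot 10^{-6}$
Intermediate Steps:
$n{\left(G \right)} = 100$ ($n{\left(G \right)} = \left(5 + 5\right)^{2} = 10^{2} = 100$)
$S{\left(g \right)} = 10000$ ($S{\left(g \right)} = 100^{2} = 10000$)
$o = -580110$ ($o = 6 \left(-96685\right) = -580110$)
$\frac{1}{o + S{\left(48 \right)}} = \frac{1}{-580110 + 10000} = \frac{1}{-570110} = - \frac{1}{570110}$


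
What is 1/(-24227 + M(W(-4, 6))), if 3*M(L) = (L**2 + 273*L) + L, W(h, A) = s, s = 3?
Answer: -1/23950 ≈ -4.1754e-5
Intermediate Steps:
W(h, A) = 3
M(L) = L**2/3 + 274*L/3 (M(L) = ((L**2 + 273*L) + L)/3 = (L**2 + 274*L)/3 = L**2/3 + 274*L/3)
1/(-24227 + M(W(-4, 6))) = 1/(-24227 + (1/3)*3*(274 + 3)) = 1/(-24227 + (1/3)*3*277) = 1/(-24227 + 277) = 1/(-23950) = -1/23950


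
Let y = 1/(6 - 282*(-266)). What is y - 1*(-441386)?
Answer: 33111894949/75018 ≈ 4.4139e+5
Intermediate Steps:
y = 1/75018 (y = 1/(6 + 75012) = 1/75018 ≈ 1.3330e-5)
y - 1*(-441386) = 1/75018 - 1*(-441386) = 1/75018 + 441386 = 33111894949/75018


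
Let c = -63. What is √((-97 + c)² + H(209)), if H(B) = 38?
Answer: √25638 ≈ 160.12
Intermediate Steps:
√((-97 + c)² + H(209)) = √((-97 - 63)² + 38) = √((-160)² + 38) = √(25600 + 38) = √25638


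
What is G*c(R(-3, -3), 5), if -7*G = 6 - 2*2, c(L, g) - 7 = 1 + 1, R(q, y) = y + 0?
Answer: -18/7 ≈ -2.5714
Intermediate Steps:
R(q, y) = y
c(L, g) = 9 (c(L, g) = 7 + (1 + 1) = 7 + 2 = 9)
G = -2/7 (G = -(6 - 2*2)/7 = -(6 - 4)/7 = -1/7*2 = -2/7 ≈ -0.28571)
G*c(R(-3, -3), 5) = -2/7*9 = -18/7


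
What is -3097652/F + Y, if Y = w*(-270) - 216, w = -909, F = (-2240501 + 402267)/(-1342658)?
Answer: -1854163263470/919117 ≈ -2.0173e+6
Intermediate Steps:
F = 919117/671329 (F = -1838234*(-1/1342658) = 919117/671329 ≈ 1.3691)
Y = 245214 (Y = -909*(-270) - 216 = 245430 - 216 = 245214)
-3097652/F + Y = -3097652/919117/671329 + 245214 = -3097652*671329/919117 + 245214 = -2079543619508/919117 + 245214 = -1854163263470/919117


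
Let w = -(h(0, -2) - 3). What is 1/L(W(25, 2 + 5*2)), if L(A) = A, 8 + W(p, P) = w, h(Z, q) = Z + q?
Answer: -⅓ ≈ -0.33333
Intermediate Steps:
w = 5 (w = -((0 - 2) - 3) = -(-2 - 3) = -1*(-5) = 5)
W(p, P) = -3 (W(p, P) = -8 + 5 = -3)
1/L(W(25, 2 + 5*2)) = 1/(-3) = -⅓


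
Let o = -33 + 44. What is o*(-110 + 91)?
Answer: -209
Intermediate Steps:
o = 11
o*(-110 + 91) = 11*(-110 + 91) = 11*(-19) = -209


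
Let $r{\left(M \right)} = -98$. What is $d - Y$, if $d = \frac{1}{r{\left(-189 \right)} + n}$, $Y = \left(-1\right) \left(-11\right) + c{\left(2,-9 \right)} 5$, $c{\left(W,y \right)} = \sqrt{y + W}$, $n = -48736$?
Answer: $- \frac{537175}{48834} - 5 i \sqrt{7} \approx -11.0 - 13.229 i$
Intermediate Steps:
$c{\left(W,y \right)} = \sqrt{W + y}$
$Y = 11 + 5 i \sqrt{7}$ ($Y = \left(-1\right) \left(-11\right) + \sqrt{2 - 9} \cdot 5 = 11 + \sqrt{-7} \cdot 5 = 11 + i \sqrt{7} \cdot 5 = 11 + 5 i \sqrt{7} \approx 11.0 + 13.229 i$)
$d = - \frac{1}{48834}$ ($d = \frac{1}{-98 - 48736} = \frac{1}{-48834} = - \frac{1}{48834} \approx -2.0478 \cdot 10^{-5}$)
$d - Y = - \frac{1}{48834} - \left(11 + 5 i \sqrt{7}\right) = - \frac{537175}{48834} - 5 i \sqrt{7}$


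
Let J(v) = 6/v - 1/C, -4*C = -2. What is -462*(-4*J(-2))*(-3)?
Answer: 27720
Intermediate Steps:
C = ½ (C = -¼*(-2) = ½ ≈ 0.50000)
J(v) = -2 + 6/v (J(v) = 6/v - 1/½ = 6/v - 1*2 = 6/v - 2 = -2 + 6/v)
-462*(-4*J(-2))*(-3) = -462*(-4*(-2 + 6/(-2)))*(-3) = -462*(-4*(-2 + 6*(-½)))*(-3) = -462*(-4*(-2 - 3))*(-3) = -462*(-4*(-5))*(-3) = -9240*(-3) = -462*(-60) = 27720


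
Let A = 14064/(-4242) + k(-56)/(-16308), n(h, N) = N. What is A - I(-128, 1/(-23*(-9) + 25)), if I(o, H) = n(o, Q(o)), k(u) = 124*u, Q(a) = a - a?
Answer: -8329136/2882439 ≈ -2.8896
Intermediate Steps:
Q(a) = 0
I(o, H) = 0
A = -8329136/2882439 (A = 14064/(-4242) + (124*(-56))/(-16308) = 14064*(-1/4242) - 6944*(-1/16308) = -2344/707 + 1736/4077 = -8329136/2882439 ≈ -2.8896)
A - I(-128, 1/(-23*(-9) + 25)) = -8329136/2882439 - 1*0 = -8329136/2882439 + 0 = -8329136/2882439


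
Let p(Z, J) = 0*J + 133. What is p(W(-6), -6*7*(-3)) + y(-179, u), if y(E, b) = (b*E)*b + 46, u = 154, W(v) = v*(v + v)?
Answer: -4244985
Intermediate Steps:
W(v) = 2*v² (W(v) = v*(2*v) = 2*v²)
y(E, b) = 46 + E*b² (y(E, b) = (E*b)*b + 46 = E*b² + 46 = 46 + E*b²)
p(Z, J) = 133 (p(Z, J) = 0 + 133 = 133)
p(W(-6), -6*7*(-3)) + y(-179, u) = 133 + (46 - 179*154²) = 133 + (46 - 179*23716) = 133 + (46 - 4245164) = 133 - 4245118 = -4244985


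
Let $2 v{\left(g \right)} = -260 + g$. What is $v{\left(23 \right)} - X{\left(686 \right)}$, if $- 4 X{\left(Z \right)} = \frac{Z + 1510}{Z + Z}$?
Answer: $- \frac{162033}{1372} \approx -118.1$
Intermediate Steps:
$v{\left(g \right)} = -130 + \frac{g}{2}$ ($v{\left(g \right)} = \frac{-260 + g}{2} = -130 + \frac{g}{2}$)
$X{\left(Z \right)} = - \frac{1510 + Z}{8 Z}$ ($X{\left(Z \right)} = - \frac{\left(Z + 1510\right) \frac{1}{Z + Z}}{4} = - \frac{\left(1510 + Z\right) \frac{1}{2 Z}}{4} = - \frac{\frac{1}{2} \frac{1}{Z} \left(1510 + Z\right)}{4} = - \frac{1510 + Z}{8 Z}$)
$v{\left(23 \right)} - X{\left(686 \right)} = \left(-130 + \frac{1}{2} \cdot 23\right) - \frac{-1510 - 686}{8 \cdot 686} = \left(-130 + \frac{23}{2}\right) - \frac{1}{8} \cdot \frac{1}{686} \left(-1510 - 686\right) = - \frac{237}{2} - \frac{1}{8} \cdot \frac{1}{686} \left(-2196\right) = - \frac{237}{2} - - \frac{549}{1372} = - \frac{237}{2} + \frac{549}{1372} = - \frac{162033}{1372}$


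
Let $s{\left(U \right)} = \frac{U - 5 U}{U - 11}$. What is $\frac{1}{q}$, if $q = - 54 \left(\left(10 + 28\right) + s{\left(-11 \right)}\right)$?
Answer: $- \frac{1}{1944} \approx -0.0005144$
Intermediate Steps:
$s{\left(U \right)} = - \frac{4 U}{-11 + U}$ ($s{\left(U \right)} = \frac{\left(-4\right) U}{-11 + U} = - \frac{4 U}{-11 + U}$)
$q = -1944$ ($q = - 54 \left(\left(10 + 28\right) - - \frac{44}{-11 - 11}\right) = - 54 \left(38 - - \frac{44}{-22}\right) = - 54 \left(38 - \left(-44\right) \left(- \frac{1}{22}\right)\right) = - 54 \left(38 - 2\right) = \left(-54\right) 36 = -1944$)
$\frac{1}{q} = \frac{1}{-1944} = - \frac{1}{1944}$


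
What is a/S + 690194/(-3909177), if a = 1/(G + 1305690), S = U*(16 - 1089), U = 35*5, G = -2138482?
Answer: -107930824516544023/611307395900850600 ≈ -0.17656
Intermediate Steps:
U = 175
S = -187775 (S = 175*(16 - 1089) = 175*(-1073) = -187775)
a = -1/832792 (a = 1/(-2138482 + 1305690) = 1/(-832792) = -1/832792 ≈ -1.2008e-6)
a/S + 690194/(-3909177) = -1/832792/(-187775) + 690194/(-3909177) = -1/832792*(-1/187775) + 690194*(-1/3909177) = 1/156377517800 - 690194/3909177 = -107930824516544023/611307395900850600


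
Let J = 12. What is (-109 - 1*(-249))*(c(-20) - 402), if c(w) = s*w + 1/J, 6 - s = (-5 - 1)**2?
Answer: 83195/3 ≈ 27732.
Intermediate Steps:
s = -30 (s = 6 - (-5 - 1)**2 = 6 - 1*(-6)**2 = 6 - 1*36 = 6 - 36 = -30)
c(w) = 1/12 - 30*w (c(w) = -30*w + 1/12 = 1/12 - 30*w)
(-109 - 1*(-249))*(c(-20) - 402) = (-109 - 1*(-249))*((1/12 - 30*(-20)) - 402) = (-109 + 249)*((1/12 + 600) - 402) = 140*(7201/12 - 402) = 140*(2377/12) = 83195/3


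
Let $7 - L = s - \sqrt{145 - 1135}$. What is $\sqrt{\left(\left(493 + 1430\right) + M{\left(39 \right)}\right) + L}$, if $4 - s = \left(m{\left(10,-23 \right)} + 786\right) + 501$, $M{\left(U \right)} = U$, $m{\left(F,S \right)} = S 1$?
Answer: $\sqrt{3229 + 3 i \sqrt{110}} \approx 56.825 + 0.2769 i$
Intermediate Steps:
$m{\left(F,S \right)} = S$
$s = -1260$ ($s = 4 - \left(\left(-23 + 786\right) + 501\right) = 4 - \left(763 + 501\right) = 4 - 1264 = -1260$)
$L = 1267 + 3 i \sqrt{110}$ ($L = 7 - \left(-1260 - \sqrt{145 - 1135}\right) = 7 - \left(-1260 - \sqrt{-990}\right) = 7 - \left(-1260 - 3 i \sqrt{110}\right) = 7 + \left(1260 + 3 i \sqrt{110}\right) = 1267 + 3 i \sqrt{110} \approx 1267.0 + 31.464 i$)
$\sqrt{\left(\left(493 + 1430\right) + M{\left(39 \right)}\right) + L} = \sqrt{\left(\left(493 + 1430\right) + 39\right) + \left(1267 + 3 i \sqrt{110}\right)} = \sqrt{\left(1923 + 39\right) + \left(1267 + 3 i \sqrt{110}\right)} = \sqrt{1962 + \left(1267 + 3 i \sqrt{110}\right)} = \sqrt{3229 + 3 i \sqrt{110}}$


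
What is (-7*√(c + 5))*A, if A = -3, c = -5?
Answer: 0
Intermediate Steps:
(-7*√(c + 5))*A = -7*√(-5 + 5)*(-3) = -7*√0*(-3) = -7*0*(-3) = 0*(-3) = 0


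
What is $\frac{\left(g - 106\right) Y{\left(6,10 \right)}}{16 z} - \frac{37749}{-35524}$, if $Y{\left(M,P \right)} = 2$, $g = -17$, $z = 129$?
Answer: $\frac{2882293}{3055064} \approx 0.94345$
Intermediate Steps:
$\frac{\left(g - 106\right) Y{\left(6,10 \right)}}{16 z} - \frac{37749}{-35524} = \frac{\left(-17 - 106\right) 2}{16 \cdot 129} - \frac{37749}{-35524} = \frac{\left(-123\right) 2}{2064} - - \frac{37749}{35524} = \left(-246\right) \frac{1}{2064} + \frac{37749}{35524} = - \frac{41}{344} + \frac{37749}{35524} = \frac{2882293}{3055064}$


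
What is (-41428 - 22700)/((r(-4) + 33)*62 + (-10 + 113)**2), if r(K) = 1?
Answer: -21376/4239 ≈ -5.0427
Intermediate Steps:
(-41428 - 22700)/((r(-4) + 33)*62 + (-10 + 113)**2) = (-41428 - 22700)/((1 + 33)*62 + (-10 + 113)**2) = -64128/(34*62 + 103**2) = -64128/(2108 + 10609) = -64128/12717 = -64128*1/12717 = -21376/4239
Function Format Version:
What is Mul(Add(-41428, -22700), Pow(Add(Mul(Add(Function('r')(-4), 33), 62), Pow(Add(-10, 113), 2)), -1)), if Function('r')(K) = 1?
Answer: Rational(-21376, 4239) ≈ -5.0427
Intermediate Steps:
Mul(Add(-41428, -22700), Pow(Add(Mul(Add(Function('r')(-4), 33), 62), Pow(Add(-10, 113), 2)), -1)) = Mul(Add(-41428, -22700), Pow(Add(Mul(Add(1, 33), 62), Pow(Add(-10, 113), 2)), -1)) = Mul(-64128, Pow(Add(Mul(34, 62), Pow(103, 2)), -1)) = Mul(-64128, Pow(Add(2108, 10609), -1)) = Mul(-64128, Pow(12717, -1)) = Mul(-64128, Rational(1, 12717)) = Rational(-21376, 4239)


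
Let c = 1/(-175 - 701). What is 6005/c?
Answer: -5260380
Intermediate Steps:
c = -1/876 (c = 1/(-876) = -1/876 ≈ -0.0011416)
6005/c = 6005/(-1/876) = 6005*(-876) = -5260380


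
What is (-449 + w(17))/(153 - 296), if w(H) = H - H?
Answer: 449/143 ≈ 3.1399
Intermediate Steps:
w(H) = 0
(-449 + w(17))/(153 - 296) = (-449 + 0)/(153 - 296) = -449/(-143) = -449*(-1/143) = 449/143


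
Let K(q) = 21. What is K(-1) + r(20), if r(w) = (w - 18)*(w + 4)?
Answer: 69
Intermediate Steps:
r(w) = (-18 + w)*(4 + w)
K(-1) + r(20) = 21 + (-72 + 20² - 14*20) = 21 + (-72 + 400 - 280) = 21 + 48 = 69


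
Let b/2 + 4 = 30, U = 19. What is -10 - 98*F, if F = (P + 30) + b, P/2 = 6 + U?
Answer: -12946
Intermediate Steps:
b = 52 (b = -8 + 2*30 = -8 + 60 = 52)
P = 50 (P = 2*(6 + 19) = 2*25 = 50)
F = 132 (F = (50 + 30) + 52 = 80 + 52 = 132)
-10 - 98*F = -10 - 98*132 = -10 - 12936 = -12946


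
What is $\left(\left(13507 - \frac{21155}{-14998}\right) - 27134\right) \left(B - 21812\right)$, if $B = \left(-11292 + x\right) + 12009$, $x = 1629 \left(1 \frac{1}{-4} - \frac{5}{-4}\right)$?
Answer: $\frac{1989002700203}{7499} \approx 2.6524 \cdot 10^{8}$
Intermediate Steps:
$x = 1629$ ($x = 1629 \left(1 \left(- \frac{1}{4}\right) - - \frac{5}{4}\right) = 1629 \left(- \frac{1}{4} + \frac{5}{4}\right) = 1629 \cdot 1 = 1629$)
$B = 2346$ ($B = \left(-11292 + 1629\right) + 12009 = -9663 + 12009 = 2346$)
$\left(\left(13507 - \frac{21155}{-14998}\right) - 27134\right) \left(B - 21812\right) = \left(\left(13507 - \frac{21155}{-14998}\right) - 27134\right) \left(2346 - 21812\right) = \left(\left(13507 - 21155 \left(- \frac{1}{14998}\right)\right) - 27134\right) \left(-19466\right) = \left(\left(13507 - - \frac{21155}{14998}\right) - 27134\right) \left(-19466\right) = \left(\left(13507 + \frac{21155}{14998}\right) - 27134\right) \left(-19466\right) = \left(\frac{202599141}{14998} - 27134\right) \left(-19466\right) = \left(- \frac{204356591}{14998}\right) \left(-19466\right) = \frac{1989002700203}{7499}$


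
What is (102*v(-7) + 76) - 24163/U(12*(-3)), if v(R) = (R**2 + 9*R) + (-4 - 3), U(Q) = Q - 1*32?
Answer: -116325/68 ≈ -1710.7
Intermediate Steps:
U(Q) = -32 + Q (U(Q) = Q - 32 = -32 + Q)
v(R) = -7 + R**2 + 9*R (v(R) = (R**2 + 9*R) - 7 = -7 + R**2 + 9*R)
(102*v(-7) + 76) - 24163/U(12*(-3)) = (102*(-7 + (-7)**2 + 9*(-7)) + 76) - 24163/(-32 + 12*(-3)) = (102*(-7 + 49 - 63) + 76) - 24163/(-32 - 36) = (102*(-21) + 76) - 24163/(-68) = (-2142 + 76) - 24163*(-1/68) = -2066 + 24163/68 = -116325/68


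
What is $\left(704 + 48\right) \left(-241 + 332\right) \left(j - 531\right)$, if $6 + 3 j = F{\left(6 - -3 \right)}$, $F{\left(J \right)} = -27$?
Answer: $-37090144$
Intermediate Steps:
$j = -11$ ($j = -2 + \frac{1}{3} \left(-27\right) = -2 - 9 = -11$)
$\left(704 + 48\right) \left(-241 + 332\right) \left(j - 531\right) = \left(704 + 48\right) \left(-241 + 332\right) \left(-11 - 531\right) = 752 \cdot 91 \left(-542\right) = 68432 \left(-542\right) = -37090144$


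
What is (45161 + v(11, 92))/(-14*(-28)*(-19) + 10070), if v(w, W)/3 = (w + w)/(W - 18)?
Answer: 835495/48507 ≈ 17.224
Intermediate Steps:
v(w, W) = 6*w/(-18 + W) (v(w, W) = 3*((w + w)/(W - 18)) = 3*((2*w)/(-18 + W)) = 3*(2*w/(-18 + W)) = 6*w/(-18 + W))
(45161 + v(11, 92))/(-14*(-28)*(-19) + 10070) = (45161 + 6*11/(-18 + 92))/(-14*(-28)*(-19) + 10070) = (45161 + 6*11/74)/(392*(-19) + 10070) = (45161 + 6*11*(1/74))/(-7448 + 10070) = (45161 + 33/37)/2622 = (1670990/37)*(1/2622) = 835495/48507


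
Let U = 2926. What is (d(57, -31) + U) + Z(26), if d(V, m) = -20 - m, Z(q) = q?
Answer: 2963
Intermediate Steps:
(d(57, -31) + U) + Z(26) = ((-20 - 1*(-31)) + 2926) + 26 = ((-20 + 31) + 2926) + 26 = (11 + 2926) + 26 = 2937 + 26 = 2963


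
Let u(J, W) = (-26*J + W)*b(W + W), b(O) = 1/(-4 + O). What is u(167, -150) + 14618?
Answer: 1112091/76 ≈ 14633.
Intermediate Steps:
u(J, W) = (W - 26*J)/(-4 + 2*W) (u(J, W) = (-26*J + W)/(-4 + (W + W)) = (W - 26*J)/(-4 + 2*W))
u(167, -150) + 14618 = (-150 - 26*167)/(2*(-2 - 150)) + 14618 = (1/2)*(-150 - 4342)/(-152) + 14618 = (1/2)*(-1/152)*(-4492) + 14618 = 1123/76 + 14618 = 1112091/76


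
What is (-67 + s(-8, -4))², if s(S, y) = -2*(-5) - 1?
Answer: 3364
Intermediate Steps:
s(S, y) = 9 (s(S, y) = 10 - 1 = 9)
(-67 + s(-8, -4))² = (-67 + 9)² = (-58)² = 3364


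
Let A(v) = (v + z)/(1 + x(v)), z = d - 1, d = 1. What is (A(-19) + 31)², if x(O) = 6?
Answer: 39204/49 ≈ 800.08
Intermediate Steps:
z = 0 (z = 1 - 1 = 0)
A(v) = v/7 (A(v) = (v + 0)/(1 + 6) = v/7)
(A(-19) + 31)² = ((⅐)*(-19) + 31)² = (-19/7 + 31)² = (198/7)² = 39204/49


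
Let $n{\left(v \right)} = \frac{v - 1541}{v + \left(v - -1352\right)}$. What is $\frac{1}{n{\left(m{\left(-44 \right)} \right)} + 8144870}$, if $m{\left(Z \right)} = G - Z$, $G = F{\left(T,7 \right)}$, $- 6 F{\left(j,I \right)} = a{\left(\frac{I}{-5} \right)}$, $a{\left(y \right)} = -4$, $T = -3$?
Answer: $\frac{4324}{35218413391} \approx 1.2278 \cdot 10^{-7}$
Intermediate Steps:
$F{\left(j,I \right)} = \frac{2}{3}$ ($F{\left(j,I \right)} = \left(- \frac{1}{6}\right) \left(-4\right) = \frac{2}{3}$)
$G = \frac{2}{3} \approx 0.66667$
$m{\left(Z \right)} = \frac{2}{3} - Z$
$n{\left(v \right)} = \frac{-1541 + v}{1352 + 2 v}$ ($n{\left(v \right)} = \frac{-1541 + v}{v + \left(v + 1352\right)} = \frac{-1541 + v}{v + \left(1352 + v\right)} = \frac{-1541 + v}{1352 + 2 v}$)
$\frac{1}{n{\left(m{\left(-44 \right)} \right)} + 8144870} = \frac{1}{\frac{-1541 + \left(\frac{2}{3} - -44\right)}{2 \left(676 + \left(\frac{2}{3} - -44\right)\right)} + 8144870} = \frac{1}{\frac{-1541 + \left(\frac{2}{3} + 44\right)}{2 \left(676 + \left(\frac{2}{3} + 44\right)\right)} + 8144870} = \frac{1}{\frac{-1541 + \frac{134}{3}}{2 \left(676 + \frac{134}{3}\right)} + 8144870} = \frac{1}{\frac{1}{2} \frac{1}{\frac{2162}{3}} \left(- \frac{4489}{3}\right) + 8144870} = \frac{1}{\frac{1}{2} \cdot \frac{3}{2162} \left(- \frac{4489}{3}\right) + 8144870} = \frac{1}{- \frac{4489}{4324} + 8144870} = \frac{1}{\frac{35218413391}{4324}} = \frac{4324}{35218413391}$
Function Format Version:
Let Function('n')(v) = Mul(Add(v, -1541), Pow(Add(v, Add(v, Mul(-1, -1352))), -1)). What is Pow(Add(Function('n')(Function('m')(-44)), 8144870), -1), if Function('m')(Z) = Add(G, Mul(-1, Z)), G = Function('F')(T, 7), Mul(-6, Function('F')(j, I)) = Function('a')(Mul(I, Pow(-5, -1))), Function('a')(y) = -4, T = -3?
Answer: Rational(4324, 35218413391) ≈ 1.2278e-7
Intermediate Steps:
Function('F')(j, I) = Rational(2, 3) (Function('F')(j, I) = Mul(Rational(-1, 6), -4) = Rational(2, 3))
G = Rational(2, 3) ≈ 0.66667
Function('m')(Z) = Add(Rational(2, 3), Mul(-1, Z))
Function('n')(v) = Mul(Pow(Add(1352, Mul(2, v)), -1), Add(-1541, v)) (Function('n')(v) = Mul(Add(-1541, v), Pow(Add(v, Add(v, 1352)), -1)) = Mul(Add(-1541, v), Pow(Add(v, Add(1352, v)), -1)) = Mul(Add(-1541, v), Pow(Add(1352, Mul(2, v)), -1)) = Mul(Pow(Add(1352, Mul(2, v)), -1), Add(-1541, v)))
Pow(Add(Function('n')(Function('m')(-44)), 8144870), -1) = Pow(Add(Mul(Rational(1, 2), Pow(Add(676, Add(Rational(2, 3), Mul(-1, -44))), -1), Add(-1541, Add(Rational(2, 3), Mul(-1, -44)))), 8144870), -1) = Pow(Add(Mul(Rational(1, 2), Pow(Add(676, Add(Rational(2, 3), 44)), -1), Add(-1541, Add(Rational(2, 3), 44))), 8144870), -1) = Pow(Add(Mul(Rational(1, 2), Pow(Add(676, Rational(134, 3)), -1), Add(-1541, Rational(134, 3))), 8144870), -1) = Pow(Add(Mul(Rational(1, 2), Pow(Rational(2162, 3), -1), Rational(-4489, 3)), 8144870), -1) = Pow(Add(Mul(Rational(1, 2), Rational(3, 2162), Rational(-4489, 3)), 8144870), -1) = Pow(Add(Rational(-4489, 4324), 8144870), -1) = Pow(Rational(35218413391, 4324), -1) = Rational(4324, 35218413391)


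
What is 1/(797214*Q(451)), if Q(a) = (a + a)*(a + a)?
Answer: 1/648616499256 ≈ 1.5417e-12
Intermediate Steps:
Q(a) = 4*a² (Q(a) = (2*a)*(2*a) = 4*a²)
1/(797214*Q(451)) = 1/(797214*((4*451²))) = 1/(797214*((4*203401))) = (1/797214)/813604 = (1/797214)*(1/813604) = 1/648616499256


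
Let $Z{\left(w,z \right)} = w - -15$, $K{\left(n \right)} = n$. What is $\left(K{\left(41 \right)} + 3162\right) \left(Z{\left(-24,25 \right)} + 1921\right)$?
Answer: $6124136$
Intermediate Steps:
$Z{\left(w,z \right)} = 15 + w$ ($Z{\left(w,z \right)} = w + 15 = 15 + w$)
$\left(K{\left(41 \right)} + 3162\right) \left(Z{\left(-24,25 \right)} + 1921\right) = \left(41 + 3162\right) \left(\left(15 - 24\right) + 1921\right) = 3203 \left(-9 + 1921\right) = 3203 \cdot 1912 = 6124136$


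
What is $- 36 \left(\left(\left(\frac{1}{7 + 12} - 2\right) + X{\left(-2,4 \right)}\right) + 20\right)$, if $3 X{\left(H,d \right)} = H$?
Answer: $- \frac{11892}{19} \approx -625.89$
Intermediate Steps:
$X{\left(H,d \right)} = \frac{H}{3}$
$- 36 \left(\left(\left(\frac{1}{7 + 12} - 2\right) + X{\left(-2,4 \right)}\right) + 20\right) = - 36 \left(\left(\left(\frac{1}{7 + 12} - 2\right) + \frac{1}{3} \left(-2\right)\right) + 20\right) = - 36 \left(\left(\left(\frac{1}{19} - 2\right) - \frac{2}{3}\right) + 20\right) = - 36 \left(\left(- \frac{37}{19} - \frac{2}{3}\right) + 20\right) = - 36 \left(- \frac{149}{57} + 20\right) = \left(-36\right) \frac{991}{57} = - \frac{11892}{19}$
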